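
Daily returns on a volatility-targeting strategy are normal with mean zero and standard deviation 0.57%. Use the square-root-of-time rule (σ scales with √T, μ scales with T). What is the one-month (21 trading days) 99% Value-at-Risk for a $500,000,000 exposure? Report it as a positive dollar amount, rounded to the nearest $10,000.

At 99%, z = 2.326.
σ_{21d} = 0.57% × √21 = 2.612%.
VaR = 2.326 × 2.612% = 6.076%.
On $500,000,000: 0.06076 × $500,000,000 = $30,380,000.

$30,380,000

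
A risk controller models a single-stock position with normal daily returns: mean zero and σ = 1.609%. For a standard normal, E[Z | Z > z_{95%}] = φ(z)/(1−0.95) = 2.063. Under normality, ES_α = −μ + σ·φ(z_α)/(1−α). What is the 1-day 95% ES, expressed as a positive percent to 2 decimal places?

3.32%

ES = 1.609% × 2.063 = 3.319%.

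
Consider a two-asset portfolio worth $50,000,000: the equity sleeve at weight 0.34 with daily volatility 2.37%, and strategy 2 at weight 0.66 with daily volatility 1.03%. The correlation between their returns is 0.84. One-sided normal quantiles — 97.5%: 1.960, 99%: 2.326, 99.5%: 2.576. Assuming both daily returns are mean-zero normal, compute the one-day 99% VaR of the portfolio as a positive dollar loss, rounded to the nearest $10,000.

σ_p² = 0.34²·2.37² + 0.66²·1.03² + 2·0.84·0.34·0.66·2.37·1.03 = 2.0317 (%²).
σ_p = √2.0317 = 1.425%.
VaR = 2.326 × 1.425% = 3.315%; on $50,000,000 that is $1,657,500.

$1,660,000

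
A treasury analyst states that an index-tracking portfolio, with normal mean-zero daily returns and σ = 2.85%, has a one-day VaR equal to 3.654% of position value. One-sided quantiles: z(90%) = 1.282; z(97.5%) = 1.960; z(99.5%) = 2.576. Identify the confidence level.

90%

Implied z = VaR/σ = 3.654 / 2.85 = 1.282.
This matches z(90%) = 1.282.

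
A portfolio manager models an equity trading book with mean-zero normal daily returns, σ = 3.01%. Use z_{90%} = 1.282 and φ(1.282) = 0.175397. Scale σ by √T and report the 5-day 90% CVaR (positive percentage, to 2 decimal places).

σ_{5d} = 3.01% × √5 = 6.731%.
ES multiplier = φ(z)/(1−α) = 0.175397/0.1 = 1.754.
ES = 6.731% × 1.754 = 11.806%.

11.81%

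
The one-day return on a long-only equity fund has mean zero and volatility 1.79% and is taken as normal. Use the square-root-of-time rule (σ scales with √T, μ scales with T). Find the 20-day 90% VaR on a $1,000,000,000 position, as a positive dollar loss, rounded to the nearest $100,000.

$102,600,000

At 90%, z = 1.282.
σ_{20d} = 1.79% × √20 = 8.005%.
VaR = 1.282 × 8.005% = 10.262%.
On $1,000,000,000: 0.10262 × $1,000,000,000 = $102,620,000.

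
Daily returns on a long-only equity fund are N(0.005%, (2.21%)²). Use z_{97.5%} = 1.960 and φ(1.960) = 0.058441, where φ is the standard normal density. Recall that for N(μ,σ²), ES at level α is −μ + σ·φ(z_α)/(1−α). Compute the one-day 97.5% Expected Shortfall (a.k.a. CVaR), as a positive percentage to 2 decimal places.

Tail multiplier: φ(z)/(1−α) = 0.058441 / 0.025 = 2.338.
ES = −(0.005%) + 2.21% × 2.338 = 5.162%.

5.16%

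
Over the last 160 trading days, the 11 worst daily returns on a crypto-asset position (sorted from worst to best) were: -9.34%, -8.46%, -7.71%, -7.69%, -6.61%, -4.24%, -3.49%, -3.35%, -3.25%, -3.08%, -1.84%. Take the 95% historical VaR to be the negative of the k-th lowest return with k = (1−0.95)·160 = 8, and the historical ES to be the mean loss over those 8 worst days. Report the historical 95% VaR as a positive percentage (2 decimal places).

k = 8; the 8th lowest return is -3.35%, so VaR = 3.35%.

3.35%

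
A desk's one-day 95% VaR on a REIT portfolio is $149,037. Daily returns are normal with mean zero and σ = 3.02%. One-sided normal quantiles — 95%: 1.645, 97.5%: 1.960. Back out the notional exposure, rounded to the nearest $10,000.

VaR as a fraction of value: z·σ = 1.645 × 3.02% = 4.9679%.
Position = $149,037 / 0.049679 = $3,000,000.

$3,000,000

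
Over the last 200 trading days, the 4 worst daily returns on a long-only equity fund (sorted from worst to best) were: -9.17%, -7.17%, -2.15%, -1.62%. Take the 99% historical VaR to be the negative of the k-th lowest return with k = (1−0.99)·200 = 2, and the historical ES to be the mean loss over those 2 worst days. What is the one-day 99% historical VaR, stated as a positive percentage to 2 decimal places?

7.17%

k = 2; the 2nd lowest return is -7.17%, so VaR = 7.17%.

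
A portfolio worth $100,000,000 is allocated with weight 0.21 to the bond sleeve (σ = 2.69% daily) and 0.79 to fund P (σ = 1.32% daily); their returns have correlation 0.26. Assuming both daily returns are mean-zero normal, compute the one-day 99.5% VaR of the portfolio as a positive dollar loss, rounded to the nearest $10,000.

σ_p² = 0.21²·2.69² + 0.79²·1.32² + 2·0.26·0.21·0.79·2.69·1.32 = 1.7129 (%²).
σ_p = √1.7129 = 1.309%.
At 99.5%, z = 2.576.
VaR = 2.576 × 1.309% = 3.372%; on $100,000,000 that is $3,372,000.

$3,370,000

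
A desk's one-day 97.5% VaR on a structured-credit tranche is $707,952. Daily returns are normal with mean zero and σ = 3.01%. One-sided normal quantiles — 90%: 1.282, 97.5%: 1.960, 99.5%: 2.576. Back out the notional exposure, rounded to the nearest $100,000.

$12,000,000

VaR as a fraction of value: z·σ = 1.960 × 3.01% = 5.8996%.
Position = $707,952 / 0.058996 = $12,000,000.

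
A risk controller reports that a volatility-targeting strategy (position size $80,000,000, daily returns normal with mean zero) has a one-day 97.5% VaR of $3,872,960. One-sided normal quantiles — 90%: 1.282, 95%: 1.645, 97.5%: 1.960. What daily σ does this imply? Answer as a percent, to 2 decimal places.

VaR as a fraction: $3,872,960 / $80,000,000 = 4.841%.
σ = VaR / z = 4.841% / 1.960 = 2.470%.

2.47%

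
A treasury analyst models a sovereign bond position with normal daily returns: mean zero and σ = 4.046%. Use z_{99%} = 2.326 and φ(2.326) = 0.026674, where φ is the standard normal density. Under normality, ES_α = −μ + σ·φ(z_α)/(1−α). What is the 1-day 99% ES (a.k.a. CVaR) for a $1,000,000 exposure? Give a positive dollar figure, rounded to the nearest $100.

Tail multiplier: φ(z)/(1−α) = 0.026674 / 0.01 = 2.667.
ES = 4.046% × 2.667 = 10.791%.
On $1,000,000: 0.10791 × $1,000,000 = $107,910.

$107,900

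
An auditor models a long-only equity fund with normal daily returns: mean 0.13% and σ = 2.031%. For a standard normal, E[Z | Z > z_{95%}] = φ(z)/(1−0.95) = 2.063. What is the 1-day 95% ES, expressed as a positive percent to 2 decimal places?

ES = −(0.13%) + 2.031% × 2.063 = 4.060%.

4.06%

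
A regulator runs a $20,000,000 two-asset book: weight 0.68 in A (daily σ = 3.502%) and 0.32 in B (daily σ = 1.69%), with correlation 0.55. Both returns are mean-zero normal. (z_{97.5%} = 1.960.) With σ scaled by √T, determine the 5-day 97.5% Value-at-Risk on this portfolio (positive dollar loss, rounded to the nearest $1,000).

σ_p = √(0.68²·3.502² + 0.32²·1.69² + 2·0.55·0.68·0.32·3.502·1.69) = 2.717%.
σ_{5d} = 2.717% × √5 = 6.075%.
VaR = 1.960 × 6.075% = 11.907%; on $20,000,000 that is $2,381,400.

$2,381,000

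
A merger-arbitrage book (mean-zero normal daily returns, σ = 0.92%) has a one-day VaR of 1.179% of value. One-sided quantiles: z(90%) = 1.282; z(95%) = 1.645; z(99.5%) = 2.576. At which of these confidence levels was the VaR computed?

90%

Implied z = VaR/σ = 1.179 / 0.92 = 1.282.
This matches z(90%) = 1.282.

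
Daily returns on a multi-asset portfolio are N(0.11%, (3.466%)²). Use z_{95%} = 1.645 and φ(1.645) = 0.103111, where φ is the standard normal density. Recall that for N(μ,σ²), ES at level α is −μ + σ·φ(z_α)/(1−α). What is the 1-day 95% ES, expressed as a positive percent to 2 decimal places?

7.04%

Tail multiplier: φ(z)/(1−α) = 0.103111 / 0.05 = 2.062.
ES = −(0.11%) + 3.466% × 2.062 = 7.037%.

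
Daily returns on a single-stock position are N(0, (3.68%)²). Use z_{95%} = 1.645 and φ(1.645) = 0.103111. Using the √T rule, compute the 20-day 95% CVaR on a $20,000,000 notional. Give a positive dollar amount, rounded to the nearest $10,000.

σ_{20d} = 3.68% × √20 = 16.457%.
ES multiplier = φ(z)/(1−α) = 0.103111/0.05 = 2.062.
ES = 16.457% × 2.062 = 33.934%; on $20,000,000: $6,786,800.

$6,790,000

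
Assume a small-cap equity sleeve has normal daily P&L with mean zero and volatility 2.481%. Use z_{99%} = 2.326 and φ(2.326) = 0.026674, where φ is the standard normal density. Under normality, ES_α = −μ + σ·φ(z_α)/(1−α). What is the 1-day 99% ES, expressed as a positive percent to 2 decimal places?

6.62%

Tail multiplier: φ(z)/(1−α) = 0.026674 / 0.01 = 2.667.
ES = 2.481% × 2.667 = 6.617%.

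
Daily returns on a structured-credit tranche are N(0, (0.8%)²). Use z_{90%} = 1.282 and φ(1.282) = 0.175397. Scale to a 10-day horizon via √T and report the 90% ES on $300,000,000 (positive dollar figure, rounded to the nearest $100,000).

$13,300,000

σ_{10d} = 0.8% × √10 = 2.530%.
ES multiplier = φ(z)/(1−α) = 0.175397/0.1 = 1.754.
ES = 2.530% × 1.754 = 4.438%; on $300,000,000: $13,314,000.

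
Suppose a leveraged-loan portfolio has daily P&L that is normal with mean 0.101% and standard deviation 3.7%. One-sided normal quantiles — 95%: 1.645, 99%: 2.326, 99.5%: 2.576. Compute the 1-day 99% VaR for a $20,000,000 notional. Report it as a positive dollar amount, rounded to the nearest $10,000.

$1,700,000

VaR = −μ + z·σ = −(0.101%) + 2.326 × 3.7% = 8.505%.
On $20,000,000: 0.08505 × $20,000,000 = $1,701,000.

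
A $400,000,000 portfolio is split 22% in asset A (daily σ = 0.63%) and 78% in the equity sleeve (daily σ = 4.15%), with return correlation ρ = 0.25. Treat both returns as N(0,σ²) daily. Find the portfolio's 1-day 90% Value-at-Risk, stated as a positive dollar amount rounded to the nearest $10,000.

$16,790,000

σ_p² = 0.22²·0.63² + 0.78²·4.15² + 2·0.25·0.22·0.78·0.63·4.15 = 10.7217 (%²).
σ_p = √10.7217 = 3.274%.
At 90%, z = 1.282.
VaR = 1.282 × 3.274% = 4.197%; on $400,000,000 that is $16,788,000.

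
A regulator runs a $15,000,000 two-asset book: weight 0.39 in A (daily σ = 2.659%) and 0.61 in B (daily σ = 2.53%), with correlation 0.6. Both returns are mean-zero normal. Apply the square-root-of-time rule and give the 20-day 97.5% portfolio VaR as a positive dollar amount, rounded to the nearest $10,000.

$3,050,000

σ_p = √(0.39²·2.659² + 0.61²·2.53² + 2·0.6·0.39·0.61·2.659·2.53) = 2.319%.
σ_{20d} = 2.319% × √20 = 10.371%.
z(97.5%) = 1.960.
VaR = 1.960 × 10.371% = 20.327%; on $15,000,000 that is $3,049,050.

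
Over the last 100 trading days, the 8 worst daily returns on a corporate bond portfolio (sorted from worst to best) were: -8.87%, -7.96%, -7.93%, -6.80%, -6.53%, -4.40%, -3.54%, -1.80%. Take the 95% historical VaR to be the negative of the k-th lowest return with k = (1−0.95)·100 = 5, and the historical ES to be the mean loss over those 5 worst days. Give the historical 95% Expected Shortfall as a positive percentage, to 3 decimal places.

The 5 worst returns sum to -38.09%.
ES = −(-38.09%) / 5 = 7.618%.

7.618%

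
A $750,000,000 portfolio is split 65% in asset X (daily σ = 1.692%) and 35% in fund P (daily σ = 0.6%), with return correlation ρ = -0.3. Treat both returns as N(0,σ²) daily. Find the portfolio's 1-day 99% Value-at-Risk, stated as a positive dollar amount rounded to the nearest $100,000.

σ_p² = 0.65²·1.692² + 0.35²·0.6² + 2·-0.3·0.65·0.35·1.692·0.6 = 1.1151 (%²).
σ_p = √1.1151 = 1.056%.
At 99%, z = 2.326.
VaR = 2.326 × 1.056% = 2.456%; on $750,000,000 that is $18,420,000.

$18,400,000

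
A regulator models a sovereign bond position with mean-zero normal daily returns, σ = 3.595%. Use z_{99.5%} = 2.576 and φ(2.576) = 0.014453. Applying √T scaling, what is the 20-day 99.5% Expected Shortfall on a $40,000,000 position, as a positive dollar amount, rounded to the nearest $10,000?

$18,590,000

σ_{20d} = 3.595% × √20 = 16.077%.
ES multiplier = φ(z)/(1−α) = 0.014453/0.005 = 2.891.
ES = 16.077% × 2.891 = 46.479%; on $40,000,000: $18,591,600.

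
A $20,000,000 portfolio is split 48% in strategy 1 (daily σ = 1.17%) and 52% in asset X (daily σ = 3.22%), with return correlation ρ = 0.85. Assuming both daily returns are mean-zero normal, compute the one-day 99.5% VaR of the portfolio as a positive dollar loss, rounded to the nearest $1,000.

$1,119,000

σ_p² = 0.48²·1.17² + 0.52²·3.22² + 2·0.85·0.48·0.52·1.17·3.22 = 4.7176 (%²).
σ_p = √4.7176 = 2.172%.
At 99.5%, z = 2.576.
VaR = 2.576 × 2.172% = 5.595%; on $20,000,000 that is $1,119,000.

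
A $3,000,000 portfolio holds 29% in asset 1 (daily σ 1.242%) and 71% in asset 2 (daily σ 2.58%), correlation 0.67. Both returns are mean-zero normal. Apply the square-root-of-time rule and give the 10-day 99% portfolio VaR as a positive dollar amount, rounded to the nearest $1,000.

$461,000

σ_p = √(0.29²·1.242² + 0.71²·2.58² + 2·0.67·0.29·0.71·1.242·2.58) = 2.090%.
σ_{10d} = 2.090% × √10 = 6.609%.
z(99%) = 2.326.
VaR = 2.326 × 6.609% = 15.373%; on $3,000,000 that is $461,190.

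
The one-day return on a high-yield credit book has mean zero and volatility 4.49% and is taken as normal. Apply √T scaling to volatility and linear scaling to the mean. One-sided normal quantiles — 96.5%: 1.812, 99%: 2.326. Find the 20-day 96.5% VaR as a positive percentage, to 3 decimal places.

36.385%

σ_{20d} = 4.49% × √20 = 20.080%.
VaR = 1.812 × 20.080% = 36.385%.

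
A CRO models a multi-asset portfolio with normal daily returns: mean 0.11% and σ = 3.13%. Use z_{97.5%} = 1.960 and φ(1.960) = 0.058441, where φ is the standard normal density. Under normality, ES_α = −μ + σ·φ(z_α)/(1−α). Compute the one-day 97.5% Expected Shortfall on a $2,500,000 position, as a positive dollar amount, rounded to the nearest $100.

$180,200

Tail multiplier: φ(z)/(1−α) = 0.058441 / 0.025 = 2.338.
ES = −(0.11%) + 3.13% × 2.338 = 7.208%.
On $2,500,000: 0.07208 × $2,500,000 = $180,200.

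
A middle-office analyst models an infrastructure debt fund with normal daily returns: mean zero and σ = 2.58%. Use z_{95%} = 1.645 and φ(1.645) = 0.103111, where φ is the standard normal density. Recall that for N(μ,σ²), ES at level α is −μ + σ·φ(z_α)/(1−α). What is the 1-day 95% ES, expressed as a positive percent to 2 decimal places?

Tail multiplier: φ(z)/(1−α) = 0.103111 / 0.05 = 2.062.
ES = 2.58% × 2.062 = 5.320%.

5.32%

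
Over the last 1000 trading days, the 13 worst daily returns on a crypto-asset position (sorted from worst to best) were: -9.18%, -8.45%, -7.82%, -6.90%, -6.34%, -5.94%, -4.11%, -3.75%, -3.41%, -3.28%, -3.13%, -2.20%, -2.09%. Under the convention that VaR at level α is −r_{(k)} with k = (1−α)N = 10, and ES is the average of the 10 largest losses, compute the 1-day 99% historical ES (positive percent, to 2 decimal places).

5.92%

The 10 worst returns sum to -59.18%.
ES = −(-59.18%) / 10 = 5.918% ≈ 5.92%.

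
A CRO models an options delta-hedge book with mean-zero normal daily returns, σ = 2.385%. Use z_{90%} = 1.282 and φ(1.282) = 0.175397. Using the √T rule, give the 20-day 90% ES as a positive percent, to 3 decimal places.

σ_{20d} = 2.385% × √20 = 10.666%.
ES multiplier = φ(z)/(1−α) = 0.175397/0.1 = 1.754.
ES = 10.666% × 1.754 = 18.708%.

18.708%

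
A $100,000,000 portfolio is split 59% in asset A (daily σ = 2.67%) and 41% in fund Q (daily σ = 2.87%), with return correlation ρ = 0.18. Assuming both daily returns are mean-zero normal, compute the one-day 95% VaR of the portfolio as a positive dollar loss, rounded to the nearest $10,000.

$3,500,000

σ_p² = 0.59²·2.67² + 0.41²·2.87² + 2·0.18·0.59·0.41·2.67·2.87 = 4.5335 (%²).
σ_p = √4.5335 = 2.129%.
At 95%, z = 1.645.
VaR = 1.645 × 2.129% = 3.502%; on $100,000,000 that is $3,502,000.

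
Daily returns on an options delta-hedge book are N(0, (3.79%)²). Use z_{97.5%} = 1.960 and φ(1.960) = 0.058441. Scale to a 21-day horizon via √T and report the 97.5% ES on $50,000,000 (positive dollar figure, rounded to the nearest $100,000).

σ_{21d} = 3.79% × √21 = 17.368%.
ES multiplier = φ(z)/(1−α) = 0.058441/0.025 = 2.338.
ES = 17.368% × 2.338 = 40.606%; on $50,000,000: $20,303,000.

$20,300,000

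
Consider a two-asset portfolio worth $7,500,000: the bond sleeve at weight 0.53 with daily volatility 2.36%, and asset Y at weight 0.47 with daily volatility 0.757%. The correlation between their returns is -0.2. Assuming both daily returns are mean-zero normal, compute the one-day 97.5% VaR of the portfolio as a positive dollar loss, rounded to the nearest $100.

$180,800

σ_p² = 0.53²·2.36² + 0.47²·0.757² + 2·-0.2·0.53·0.47·2.36·0.757 = 1.5131 (%²).
σ_p = √1.5131 = 1.230%.
At 97.5%, z = 1.960.
VaR = 1.960 × 1.230% = 2.411%; on $7,500,000 that is $180,825.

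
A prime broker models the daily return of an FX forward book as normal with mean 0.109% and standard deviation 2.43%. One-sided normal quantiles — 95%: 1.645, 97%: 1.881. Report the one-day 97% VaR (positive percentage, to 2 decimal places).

4.46%

VaR = −μ + z·σ = −(0.109%) + 1.881 × 2.43% = 4.462%.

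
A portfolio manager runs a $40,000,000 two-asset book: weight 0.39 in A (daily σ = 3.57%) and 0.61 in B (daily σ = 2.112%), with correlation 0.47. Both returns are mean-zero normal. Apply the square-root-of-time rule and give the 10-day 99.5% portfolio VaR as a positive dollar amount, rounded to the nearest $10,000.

$7,490,000

σ_p = √(0.39²·3.57² + 0.61²·2.112² + 2·0.47·0.39·0.61·3.57·2.112) = 2.299%.
σ_{10d} = 2.299% × √10 = 7.270%.
z(99.5%) = 2.576.
VaR = 2.576 × 7.270% = 18.728%; on $40,000,000 that is $7,491,200.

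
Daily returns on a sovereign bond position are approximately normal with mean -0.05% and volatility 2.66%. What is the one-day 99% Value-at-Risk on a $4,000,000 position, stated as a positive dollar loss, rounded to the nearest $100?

$249,500

At 99% one-sided, z = 2.326.
VaR = −μ + z·σ = −(-0.05%) + 2.326 × 2.66% = 6.237%.
On $4,000,000: 0.06237 × $4,000,000 = $249,480.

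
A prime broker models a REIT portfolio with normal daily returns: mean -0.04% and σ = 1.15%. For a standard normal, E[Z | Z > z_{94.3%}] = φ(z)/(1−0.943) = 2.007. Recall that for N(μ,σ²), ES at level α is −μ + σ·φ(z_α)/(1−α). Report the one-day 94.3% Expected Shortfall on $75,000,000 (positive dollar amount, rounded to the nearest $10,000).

ES = −(-0.04%) + 1.15% × 2.007 = 2.348%.
On $75,000,000: 0.02348 × $75,000,000 = $1,761,000.

$1,760,000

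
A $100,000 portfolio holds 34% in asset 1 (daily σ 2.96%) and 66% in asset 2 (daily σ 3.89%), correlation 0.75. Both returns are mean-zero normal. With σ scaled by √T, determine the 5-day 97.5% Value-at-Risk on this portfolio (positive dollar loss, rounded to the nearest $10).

σ_p = √(0.34²·2.96² + 0.66²·3.89² + 2·0.75·0.34·0.66·2.96·3.89) = 3.388%.
σ_{5d} = 3.388% × √5 = 7.576%.
z(97.5%) = 1.960.
VaR = 1.960 × 7.576% = 14.849%; on $100,000 that is $14,849.

$14,850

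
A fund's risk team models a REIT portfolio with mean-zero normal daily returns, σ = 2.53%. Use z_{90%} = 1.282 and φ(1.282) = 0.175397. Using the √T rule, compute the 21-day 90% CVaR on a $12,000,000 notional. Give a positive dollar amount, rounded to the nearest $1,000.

σ_{21d} = 2.53% × √21 = 11.594%.
ES multiplier = φ(z)/(1−α) = 0.175397/0.1 = 1.754.
ES = 11.594% × 1.754 = 20.336%; on $12,000,000: $2,440,320.

$2,440,000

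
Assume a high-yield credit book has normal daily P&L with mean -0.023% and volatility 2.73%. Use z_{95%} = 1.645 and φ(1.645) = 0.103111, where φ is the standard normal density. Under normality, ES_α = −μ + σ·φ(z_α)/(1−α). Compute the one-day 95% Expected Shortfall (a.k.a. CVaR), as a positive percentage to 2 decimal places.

Tail multiplier: φ(z)/(1−α) = 0.103111 / 0.05 = 2.062.
ES = −(-0.023%) + 2.73% × 2.062 = 5.652%.

5.65%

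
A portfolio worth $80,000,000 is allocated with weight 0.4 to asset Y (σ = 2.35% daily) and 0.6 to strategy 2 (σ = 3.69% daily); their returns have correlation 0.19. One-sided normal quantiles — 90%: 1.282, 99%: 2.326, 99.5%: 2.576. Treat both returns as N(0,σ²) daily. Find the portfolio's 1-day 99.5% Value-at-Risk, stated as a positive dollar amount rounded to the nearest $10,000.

$5,280,000

σ_p² = 0.4²·2.35² + 0.6²·3.69² + 2·0.19·0.4·0.6·2.35·3.69 = 6.5762 (%²).
σ_p = √6.5762 = 2.564%.
VaR = 2.576 × 2.564% = 6.605%; on $80,000,000 that is $5,284,000.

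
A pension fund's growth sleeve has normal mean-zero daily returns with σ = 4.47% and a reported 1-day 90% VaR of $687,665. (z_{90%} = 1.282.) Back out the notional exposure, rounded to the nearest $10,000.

VaR as a fraction of value: z·σ = 1.282 × 4.47% = 5.73054%.
Position = $687,665 / 0.0573054 = $12,000,003.

$12,000,000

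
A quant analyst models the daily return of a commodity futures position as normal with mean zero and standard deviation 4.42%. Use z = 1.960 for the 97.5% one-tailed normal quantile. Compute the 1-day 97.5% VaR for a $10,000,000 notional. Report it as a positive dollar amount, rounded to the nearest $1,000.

VaR = z·σ = 1.960 × 4.42% = 8.663%.
On $10,000,000: 0.08663 × $10,000,000 = $866,300.

$866,000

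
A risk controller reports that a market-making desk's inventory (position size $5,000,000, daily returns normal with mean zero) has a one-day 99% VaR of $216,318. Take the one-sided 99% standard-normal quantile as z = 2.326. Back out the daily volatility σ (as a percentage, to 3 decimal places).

1.860%

VaR as a fraction: $216,318 / $5,000,000 = 4.326%.
σ = VaR / z = 4.326% / 2.326 = 1.860%.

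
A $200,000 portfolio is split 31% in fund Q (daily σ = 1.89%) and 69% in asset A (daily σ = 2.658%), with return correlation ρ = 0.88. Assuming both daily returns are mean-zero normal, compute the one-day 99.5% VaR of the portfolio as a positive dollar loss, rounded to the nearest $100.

$12,200

σ_p² = 0.31²·1.89² + 0.69²·2.658² + 2·0.88·0.31·0.69·1.89·2.658 = 5.5981 (%²).
σ_p = √5.5981 = 2.366%.
At 99.5%, z = 2.576.
VaR = 2.576 × 2.366% = 6.095%; on $200,000 that is $12,190.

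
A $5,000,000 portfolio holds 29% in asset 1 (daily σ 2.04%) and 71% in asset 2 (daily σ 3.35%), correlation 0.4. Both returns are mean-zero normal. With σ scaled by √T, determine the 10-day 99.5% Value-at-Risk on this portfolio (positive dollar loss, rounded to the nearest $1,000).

σ_p = √(0.29²·2.04² + 0.71²·3.35² + 2·0.4·0.29·0.71·2.04·3.35) = 2.671%.
σ_{10d} = 2.671% × √10 = 8.446%.
z(99.5%) = 2.576.
VaR = 2.576 × 8.446% = 21.757%; on $5,000,000 that is $1,087,850.

$1,088,000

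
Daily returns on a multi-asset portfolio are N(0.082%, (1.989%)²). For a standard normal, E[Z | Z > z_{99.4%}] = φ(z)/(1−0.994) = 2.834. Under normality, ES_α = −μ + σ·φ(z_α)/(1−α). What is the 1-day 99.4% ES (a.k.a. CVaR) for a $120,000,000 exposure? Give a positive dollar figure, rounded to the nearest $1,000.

ES = −(0.082%) + 1.989% × 2.834 = 5.555%.
On $120,000,000: 0.05555 × $120,000,000 = $6,666,000.

$6,666,000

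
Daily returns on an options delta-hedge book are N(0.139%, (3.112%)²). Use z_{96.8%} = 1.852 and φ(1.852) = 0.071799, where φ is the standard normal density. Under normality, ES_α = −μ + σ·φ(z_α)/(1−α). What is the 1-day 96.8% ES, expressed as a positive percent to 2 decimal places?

Tail multiplier: φ(z)/(1−α) = 0.071799 / 0.032 = 2.244.
ES = −(0.139%) + 3.112% × 2.244 = 6.844%.

6.84%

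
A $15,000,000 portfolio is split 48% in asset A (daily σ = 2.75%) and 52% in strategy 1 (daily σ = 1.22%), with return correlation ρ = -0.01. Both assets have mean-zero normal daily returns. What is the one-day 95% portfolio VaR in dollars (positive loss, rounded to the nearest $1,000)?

σ_p² = 0.48²·2.75² + 0.52²·1.22² + 2·-0.01·0.48·0.52·2.75·1.22 = 2.1281 (%²).
σ_p = √2.1281 = 1.459%.
At 95%, z = 1.645.
VaR = 1.645 × 1.459% = 2.400%; on $15,000,000 that is $360,000.

$360,000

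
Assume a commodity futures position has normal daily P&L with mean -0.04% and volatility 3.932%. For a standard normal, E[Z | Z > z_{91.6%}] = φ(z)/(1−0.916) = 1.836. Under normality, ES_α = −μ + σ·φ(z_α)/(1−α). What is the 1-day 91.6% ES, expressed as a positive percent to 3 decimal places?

7.259%

ES = −(-0.04%) + 3.932% × 1.836 = 7.259%.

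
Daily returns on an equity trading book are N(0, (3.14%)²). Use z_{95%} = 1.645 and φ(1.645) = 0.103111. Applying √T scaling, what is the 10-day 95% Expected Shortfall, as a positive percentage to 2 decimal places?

20.48%

σ_{10d} = 3.14% × √10 = 9.930%.
ES multiplier = φ(z)/(1−α) = 0.103111/0.05 = 2.062.
ES = 9.930% × 2.062 = 20.476%.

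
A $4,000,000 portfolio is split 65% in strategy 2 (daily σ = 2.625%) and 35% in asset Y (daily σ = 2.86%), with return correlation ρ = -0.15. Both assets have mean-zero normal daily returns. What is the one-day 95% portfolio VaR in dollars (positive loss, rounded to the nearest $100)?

$121,300

σ_p² = 0.65²·2.625² + 0.35²·2.86² + 2·-0.15·0.65·0.35·2.625·2.86 = 3.4009 (%²).
σ_p = √3.4009 = 1.844%.
At 95%, z = 1.645.
VaR = 1.645 × 1.844% = 3.033%; on $4,000,000 that is $121,320.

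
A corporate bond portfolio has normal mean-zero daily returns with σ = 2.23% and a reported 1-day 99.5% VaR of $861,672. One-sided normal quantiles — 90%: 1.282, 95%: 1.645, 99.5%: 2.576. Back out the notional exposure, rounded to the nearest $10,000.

VaR as a fraction of value: z·σ = 2.576 × 2.23% = 5.74448%.
Position = $861,672 / 0.0574448 = $15,000,000.

$15,000,000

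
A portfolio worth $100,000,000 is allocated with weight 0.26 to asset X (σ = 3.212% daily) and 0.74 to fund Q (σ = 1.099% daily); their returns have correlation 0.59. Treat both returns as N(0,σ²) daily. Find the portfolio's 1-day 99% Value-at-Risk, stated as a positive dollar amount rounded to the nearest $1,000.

σ_p² = 0.26²·3.212² + 0.74²·1.099² + 2·0.59·0.26·0.74·3.212·1.099 = 2.1602 (%²).
σ_p = √2.1602 = 1.470%.
At 99%, z = 2.326.
VaR = 2.326 × 1.470% = 3.419%; on $100,000,000 that is $3,419,000.

$3,419,000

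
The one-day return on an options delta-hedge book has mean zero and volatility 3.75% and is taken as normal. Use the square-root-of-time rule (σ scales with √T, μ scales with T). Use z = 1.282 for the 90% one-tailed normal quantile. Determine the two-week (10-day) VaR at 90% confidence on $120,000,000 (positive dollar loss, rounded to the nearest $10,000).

$18,240,000

σ_{10d} = 3.75% × √10 = 11.859%.
VaR = 1.282 × 11.859% = 15.203%.
On $120,000,000: 0.15203 × $120,000,000 = $18,243,600.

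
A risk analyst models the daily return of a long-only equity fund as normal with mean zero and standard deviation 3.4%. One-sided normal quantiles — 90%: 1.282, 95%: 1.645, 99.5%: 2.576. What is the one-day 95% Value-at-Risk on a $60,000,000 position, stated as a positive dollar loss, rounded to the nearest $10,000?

VaR = z·σ = 1.645 × 3.4% = 5.593%.
On $60,000,000: 0.05593 × $60,000,000 = $3,355,800.

$3,360,000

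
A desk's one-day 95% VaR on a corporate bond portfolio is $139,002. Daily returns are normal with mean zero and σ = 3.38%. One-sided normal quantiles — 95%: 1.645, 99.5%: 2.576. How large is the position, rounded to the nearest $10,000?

$2,500,000

VaR as a fraction of value: z·σ = 1.645 × 3.38% = 5.5601%.
Position = $139,002 / 0.055601 = $2,499,991.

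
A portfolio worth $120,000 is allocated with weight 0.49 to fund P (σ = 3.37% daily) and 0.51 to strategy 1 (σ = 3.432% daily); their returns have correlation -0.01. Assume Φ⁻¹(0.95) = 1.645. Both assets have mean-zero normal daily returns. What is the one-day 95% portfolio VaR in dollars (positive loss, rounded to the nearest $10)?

$4,730

σ_p² = 0.49²·3.37² + 0.51²·3.432² + 2·-0.01·0.49·0.51·3.37·3.432 = 5.7326 (%²).
σ_p = √5.7326 = 2.394%.
VaR = 1.645 × 2.394% = 3.938%; on $120,000 that is $4,726.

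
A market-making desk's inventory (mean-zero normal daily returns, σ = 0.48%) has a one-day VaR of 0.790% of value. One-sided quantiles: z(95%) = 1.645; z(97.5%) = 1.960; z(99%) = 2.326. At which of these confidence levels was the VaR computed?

Implied z = VaR/σ = 0.790 / 0.48 = 1.646.
This matches z(95%) = 1.645.

95%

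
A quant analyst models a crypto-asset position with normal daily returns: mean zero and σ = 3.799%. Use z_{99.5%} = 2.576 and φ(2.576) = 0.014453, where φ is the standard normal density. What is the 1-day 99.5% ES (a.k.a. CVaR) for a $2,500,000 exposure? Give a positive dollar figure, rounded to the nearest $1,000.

Tail multiplier: φ(z)/(1−α) = 0.014453 / 0.005 = 2.891.
ES = 3.799% × 2.891 = 10.983%.
On $2,500,000: 0.10983 × $2,500,000 = $274,575.

$275,000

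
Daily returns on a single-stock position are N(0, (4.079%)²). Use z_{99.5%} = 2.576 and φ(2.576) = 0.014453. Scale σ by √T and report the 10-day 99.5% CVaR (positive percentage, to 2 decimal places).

σ_{10d} = 4.079% × √10 = 12.899%.
ES multiplier = φ(z)/(1−α) = 0.014453/0.005 = 2.891.
ES = 12.899% × 2.891 = 37.291%.

37.29%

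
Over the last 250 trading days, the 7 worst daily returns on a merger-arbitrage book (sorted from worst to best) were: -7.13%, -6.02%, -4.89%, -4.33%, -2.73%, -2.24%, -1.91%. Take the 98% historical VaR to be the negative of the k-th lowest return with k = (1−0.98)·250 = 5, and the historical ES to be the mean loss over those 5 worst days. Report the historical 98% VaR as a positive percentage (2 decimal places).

2.73%

k = 5; the 5th lowest return is -2.73%, so VaR = 2.73%.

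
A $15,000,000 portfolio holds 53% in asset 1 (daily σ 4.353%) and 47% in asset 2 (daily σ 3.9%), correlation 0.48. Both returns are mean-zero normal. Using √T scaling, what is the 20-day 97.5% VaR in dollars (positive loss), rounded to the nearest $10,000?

σ_p = √(0.53²·4.353² + 0.47²·3.9² + 2·0.48·0.53·0.47·4.353·3.9) = 3.570%.
σ_{20d} = 3.570% × √20 = 15.966%.
z(97.5%) = 1.960.
VaR = 1.960 × 15.966% = 31.293%; on $15,000,000 that is $4,693,950.

$4,690,000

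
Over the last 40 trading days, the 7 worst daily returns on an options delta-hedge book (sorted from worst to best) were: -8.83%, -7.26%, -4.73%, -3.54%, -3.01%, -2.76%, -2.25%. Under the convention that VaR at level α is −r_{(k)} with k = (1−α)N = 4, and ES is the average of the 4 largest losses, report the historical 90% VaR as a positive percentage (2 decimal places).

k = 4; the 4th lowest return is -3.54%, so VaR = 3.54%.

3.54%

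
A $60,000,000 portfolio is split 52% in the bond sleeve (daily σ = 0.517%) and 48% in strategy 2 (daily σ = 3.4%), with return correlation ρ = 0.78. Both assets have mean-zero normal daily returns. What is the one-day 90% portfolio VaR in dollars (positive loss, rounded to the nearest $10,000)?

σ_p² = 0.52²·0.517² + 0.48²·3.4² + 2·0.78·0.52·0.48·0.517·3.4 = 3.4201 (%²).
σ_p = √3.4201 = 1.849%.
At 90%, z = 1.282.
VaR = 1.282 × 1.849% = 2.370%; on $60,000,000 that is $1,422,000.

$1,420,000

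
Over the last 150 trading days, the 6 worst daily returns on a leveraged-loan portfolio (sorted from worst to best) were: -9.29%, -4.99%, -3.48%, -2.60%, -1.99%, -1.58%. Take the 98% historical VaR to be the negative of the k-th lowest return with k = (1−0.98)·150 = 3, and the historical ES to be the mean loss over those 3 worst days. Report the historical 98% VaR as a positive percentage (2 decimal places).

3.48%

k = 3; the 3rd lowest return is -3.48%, so VaR = 3.48%.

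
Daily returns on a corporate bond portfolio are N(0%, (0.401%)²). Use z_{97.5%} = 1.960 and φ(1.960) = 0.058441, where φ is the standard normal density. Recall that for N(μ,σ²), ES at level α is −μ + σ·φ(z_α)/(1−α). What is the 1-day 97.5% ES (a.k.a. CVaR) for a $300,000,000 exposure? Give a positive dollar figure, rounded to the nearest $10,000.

$2,810,000

Tail multiplier: φ(z)/(1−α) = 0.058441 / 0.025 = 2.338.
ES = 0.401% × 2.338 = 0.938%.
On $300,000,000: 0.00938 × $300,000,000 = $2,814,000.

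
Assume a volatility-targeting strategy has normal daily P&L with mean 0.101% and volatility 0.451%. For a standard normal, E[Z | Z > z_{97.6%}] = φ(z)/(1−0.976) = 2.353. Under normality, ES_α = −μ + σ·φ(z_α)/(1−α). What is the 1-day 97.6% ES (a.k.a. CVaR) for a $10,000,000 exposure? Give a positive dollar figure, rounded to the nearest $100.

$96,000

ES = −(0.101%) + 0.451% × 2.353 = 0.960%.
On $10,000,000: 0.00960 × $10,000,000 = $96,000.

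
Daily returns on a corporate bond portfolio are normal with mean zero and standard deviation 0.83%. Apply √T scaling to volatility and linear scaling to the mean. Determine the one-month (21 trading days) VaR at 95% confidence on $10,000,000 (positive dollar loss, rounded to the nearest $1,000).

At 95%, z = 1.645.
σ_{21d} = 0.83% × √21 = 3.804%.
VaR = 1.645 × 3.804% = 6.258%.
On $10,000,000: 0.06258 × $10,000,000 = $625,800.

$626,000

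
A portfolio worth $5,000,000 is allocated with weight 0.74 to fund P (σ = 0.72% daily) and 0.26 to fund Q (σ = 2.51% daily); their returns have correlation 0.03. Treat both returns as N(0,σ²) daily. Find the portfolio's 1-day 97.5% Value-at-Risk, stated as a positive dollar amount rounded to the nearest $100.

σ_p² = 0.74²·0.72² + 0.26²·2.51² + 2·0.03·0.74·0.26·0.72·2.51 = 0.7306 (%²).
σ_p = √0.7306 = 0.855%.
At 97.5%, z = 1.960.
VaR = 1.960 × 0.855% = 1.676%; on $5,000,000 that is $83,800.

$83,800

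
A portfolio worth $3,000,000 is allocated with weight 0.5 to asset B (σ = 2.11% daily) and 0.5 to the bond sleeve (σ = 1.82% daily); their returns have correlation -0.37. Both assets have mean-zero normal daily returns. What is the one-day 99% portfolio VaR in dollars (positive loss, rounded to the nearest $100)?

$77,400

σ_p² = 0.5²·2.11² + 0.5²·1.82² + 2·-0.37·0.5·0.5·2.11·1.82 = 1.2307 (%²).
σ_p = √1.2307 = 1.109%.
At 99%, z = 2.326.
VaR = 2.326 × 1.109% = 2.580%; on $3,000,000 that is $77,400.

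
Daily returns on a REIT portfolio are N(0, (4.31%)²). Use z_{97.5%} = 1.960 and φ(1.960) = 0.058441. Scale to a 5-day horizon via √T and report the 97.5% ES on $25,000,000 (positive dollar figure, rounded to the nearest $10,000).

σ_{5d} = 4.31% × √5 = 9.637%.
ES multiplier = φ(z)/(1−α) = 0.058441/0.025 = 2.338.
ES = 9.637% × 2.338 = 22.531%; on $25,000,000: $5,632,750.

$5,630,000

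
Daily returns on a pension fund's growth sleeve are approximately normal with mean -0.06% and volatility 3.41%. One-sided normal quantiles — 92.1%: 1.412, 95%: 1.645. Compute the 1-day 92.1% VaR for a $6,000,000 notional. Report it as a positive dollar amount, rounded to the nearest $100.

$292,500

VaR = −μ + z·σ = −(-0.06%) + 1.412 × 3.41% = 4.875%.
On $6,000,000: 0.04875 × $6,000,000 = $292,500.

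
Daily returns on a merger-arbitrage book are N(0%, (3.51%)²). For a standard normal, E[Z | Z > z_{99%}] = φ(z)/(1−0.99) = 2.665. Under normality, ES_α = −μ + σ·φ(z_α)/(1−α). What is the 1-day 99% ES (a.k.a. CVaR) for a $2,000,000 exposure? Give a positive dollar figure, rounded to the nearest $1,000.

$187,000

ES = 3.51% × 2.665 = 9.354%.
On $2,000,000: 0.09354 × $2,000,000 = $187,080.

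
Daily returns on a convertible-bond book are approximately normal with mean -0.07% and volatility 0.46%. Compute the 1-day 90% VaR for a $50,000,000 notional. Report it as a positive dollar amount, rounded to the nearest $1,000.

$330,000

At 90% one-sided, z = 1.282.
VaR = −μ + z·σ = −(-0.07%) + 1.282 × 0.46% = 0.660%.
On $50,000,000: 0.00660 × $50,000,000 = $330,000.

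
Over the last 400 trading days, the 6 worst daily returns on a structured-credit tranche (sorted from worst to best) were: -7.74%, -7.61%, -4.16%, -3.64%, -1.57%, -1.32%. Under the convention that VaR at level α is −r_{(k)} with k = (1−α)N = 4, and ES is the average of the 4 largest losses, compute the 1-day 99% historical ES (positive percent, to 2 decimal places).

The 4 worst returns sum to -23.15%.
ES = −(-23.15%) / 4 = 5.7875% ≈ 5.79%.

5.79%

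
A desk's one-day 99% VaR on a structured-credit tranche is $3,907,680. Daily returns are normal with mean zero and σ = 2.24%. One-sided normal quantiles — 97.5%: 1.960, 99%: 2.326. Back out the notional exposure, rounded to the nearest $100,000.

VaR as a fraction of value: z·σ = 2.326 × 2.24% = 5.21024%.
Position = $3,907,680 / 0.0521024 = $75,000,000.

$75,000,000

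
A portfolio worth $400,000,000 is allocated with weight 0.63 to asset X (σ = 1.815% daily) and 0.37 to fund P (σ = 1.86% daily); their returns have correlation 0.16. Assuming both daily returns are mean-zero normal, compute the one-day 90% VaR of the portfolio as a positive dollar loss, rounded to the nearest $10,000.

σ_p² = 0.63²·1.815² + 0.37²·1.86² + 2·0.16·0.63·0.37·1.815·1.86 = 2.0329 (%²).
σ_p = √2.0329 = 1.426%.
At 90%, z = 1.282.
VaR = 1.282 × 1.426% = 1.828%; on $400,000,000 that is $7,312,000.

$7,310,000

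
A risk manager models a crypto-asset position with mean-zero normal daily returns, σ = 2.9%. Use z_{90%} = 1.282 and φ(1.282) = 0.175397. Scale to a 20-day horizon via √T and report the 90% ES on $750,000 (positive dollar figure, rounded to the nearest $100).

σ_{20d} = 2.9% × √20 = 12.969%.
ES multiplier = φ(z)/(1−α) = 0.175397/0.1 = 1.754.
ES = 12.969% × 1.754 = 22.748%; on $750,000: $170,610.

$170,600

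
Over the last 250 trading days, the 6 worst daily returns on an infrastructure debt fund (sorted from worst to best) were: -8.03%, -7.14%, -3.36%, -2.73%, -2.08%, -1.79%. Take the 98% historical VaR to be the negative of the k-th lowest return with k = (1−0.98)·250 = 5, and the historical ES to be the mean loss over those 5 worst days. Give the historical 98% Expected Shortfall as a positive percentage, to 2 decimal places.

4.67%

The 5 worst returns sum to -23.34%.
ES = −(-23.34%) / 5 = 4.668% ≈ 4.67%.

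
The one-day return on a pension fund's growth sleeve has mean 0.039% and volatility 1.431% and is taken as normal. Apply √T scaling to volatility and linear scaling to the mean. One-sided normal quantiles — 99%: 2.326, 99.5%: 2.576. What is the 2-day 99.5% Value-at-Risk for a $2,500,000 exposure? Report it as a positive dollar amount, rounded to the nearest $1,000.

$128,000

σ_{2d} = 1.431% × √2 = 2.024%; μ_{2d} = 2 × 0.039% = 0.078%.
VaR = −(0.078%) + 2.576 × 2.024% = 5.136%.
On $2,500,000: 0.05136 × $2,500,000 = $128,400.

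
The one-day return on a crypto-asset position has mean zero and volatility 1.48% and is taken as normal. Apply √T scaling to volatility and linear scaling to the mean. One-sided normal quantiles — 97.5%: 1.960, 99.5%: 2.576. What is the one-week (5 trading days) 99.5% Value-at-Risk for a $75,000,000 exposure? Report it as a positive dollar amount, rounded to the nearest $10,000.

σ_{5d} = 1.48% × √5 = 3.309%.
VaR = 2.576 × 3.309% = 8.524%.
On $75,000,000: 0.08524 × $75,000,000 = $6,393,000.

$6,390,000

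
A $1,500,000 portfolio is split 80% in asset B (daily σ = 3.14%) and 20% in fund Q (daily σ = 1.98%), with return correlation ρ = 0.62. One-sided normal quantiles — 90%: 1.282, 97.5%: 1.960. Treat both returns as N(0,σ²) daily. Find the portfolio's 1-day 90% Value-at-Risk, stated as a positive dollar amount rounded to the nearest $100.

$53,400

σ_p² = 0.8²·3.14² + 0.2²·1.98² + 2·0.62·0.8·0.2·3.14·1.98 = 7.7005 (%²).
σ_p = √7.7005 = 2.775%.
VaR = 1.282 × 2.775% = 3.558%; on $1,500,000 that is $53,370.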